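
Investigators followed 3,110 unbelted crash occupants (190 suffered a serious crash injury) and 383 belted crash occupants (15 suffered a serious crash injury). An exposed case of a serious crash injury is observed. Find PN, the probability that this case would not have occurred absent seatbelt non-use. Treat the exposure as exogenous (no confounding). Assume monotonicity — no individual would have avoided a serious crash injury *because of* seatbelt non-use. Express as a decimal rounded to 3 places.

p₁ = P(outcome | exposed) = 190/3110 = 0.061093
p₀ = P(outcome | unexposed) = 15/383 = 0.039164
Under exogeneity and monotonicity, PN = (p₁ − p₀) / p₁.
PN = (0.061093 − 0.039164) / 0.061093 = 0.021929 / 0.061093 ≈ 0.3589

PN ≈ 0.359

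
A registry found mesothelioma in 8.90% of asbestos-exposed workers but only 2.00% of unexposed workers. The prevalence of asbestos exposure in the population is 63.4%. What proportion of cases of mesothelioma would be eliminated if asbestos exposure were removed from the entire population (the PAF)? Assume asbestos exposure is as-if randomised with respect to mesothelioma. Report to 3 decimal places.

p₁ = 0.089, p₀ = 0.02.
Overall risk P(Y=1) = π·p₁ + (1−π)·p₀ = 0.634×0.089 + 0.366×0.02 = 0.063746.
Under exogeneity, PAF = [P(Y=1) − p₀] / P(Y=1).
PAF = (0.063746 − 0.02) / 0.063746 ≈ 0.6863

PAF ≈ 0.686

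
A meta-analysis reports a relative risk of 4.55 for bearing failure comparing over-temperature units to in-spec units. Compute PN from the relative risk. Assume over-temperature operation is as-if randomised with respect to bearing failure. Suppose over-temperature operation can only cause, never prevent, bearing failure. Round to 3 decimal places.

Under exogeneity and monotonicity, PN = (RR − 1) / RR = 1 − 1/RR.
PN = (4.55 − 1) / 4.55 = 3.55 / 4.55 ≈ 0.7802

PN ≈ 0.780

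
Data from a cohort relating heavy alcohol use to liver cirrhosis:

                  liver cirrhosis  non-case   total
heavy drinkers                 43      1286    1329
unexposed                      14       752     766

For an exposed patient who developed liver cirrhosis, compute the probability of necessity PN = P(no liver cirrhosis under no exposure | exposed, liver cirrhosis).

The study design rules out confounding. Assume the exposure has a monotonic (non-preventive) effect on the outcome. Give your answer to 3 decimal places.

p₁ = P(outcome | exposed) = 43/1329 = 0.032355
p₀ = P(outcome | unexposed) = 14/766 = 0.018277
Under exogeneity and monotonicity, PN = (p₁ − p₀) / p₁.
PN = (0.032355 − 0.018277) / 0.032355 = 0.014078 / 0.032355 ≈ 0.4351

PN ≈ 0.435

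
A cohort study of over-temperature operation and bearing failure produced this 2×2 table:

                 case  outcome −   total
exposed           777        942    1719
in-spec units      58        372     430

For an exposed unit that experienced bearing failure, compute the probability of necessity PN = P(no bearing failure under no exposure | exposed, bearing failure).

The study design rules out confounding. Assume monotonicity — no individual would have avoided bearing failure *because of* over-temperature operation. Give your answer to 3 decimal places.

PN ≈ 0.702

p₁ = P(outcome | exposed) = 777/1719 = 0.45201
p₀ = P(outcome | unexposed) = 58/430 = 0.13488
Under exogeneity and monotonicity, PN = (p₁ − p₀) / p₁.
PN = (0.45201 − 0.13488) / 0.45201 = 0.31712 / 0.45201 ≈ 0.7016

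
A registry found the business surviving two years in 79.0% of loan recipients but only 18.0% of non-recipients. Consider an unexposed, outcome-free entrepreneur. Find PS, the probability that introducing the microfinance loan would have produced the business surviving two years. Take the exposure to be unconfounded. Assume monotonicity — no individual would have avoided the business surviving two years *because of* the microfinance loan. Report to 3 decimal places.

PS ≈ 0.744

p₁ = 0.79, p₀ = 0.18.
Under exogeneity and monotonicity, PS = (p₁ − p₀) / (1 − p₀).
PS = (0.79 − 0.18) / (1 − 0.18) = 0.61 / 0.82 ≈ 0.7439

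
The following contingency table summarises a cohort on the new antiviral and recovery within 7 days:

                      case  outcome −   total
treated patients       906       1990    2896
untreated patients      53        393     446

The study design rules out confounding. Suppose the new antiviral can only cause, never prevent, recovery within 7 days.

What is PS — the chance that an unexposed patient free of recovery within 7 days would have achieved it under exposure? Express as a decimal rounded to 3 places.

p₁ = P(outcome | exposed) = 906/2896 = 0.31285
p₀ = P(outcome | unexposed) = 53/446 = 0.11883
Under exogeneity and monotonicity, PS = (p₁ − p₀) / (1 − p₀).
PS = (0.31285 − 0.11883) / (1 − 0.11883) = 0.19401 / 0.88117 ≈ 0.2202

PS ≈ 0.220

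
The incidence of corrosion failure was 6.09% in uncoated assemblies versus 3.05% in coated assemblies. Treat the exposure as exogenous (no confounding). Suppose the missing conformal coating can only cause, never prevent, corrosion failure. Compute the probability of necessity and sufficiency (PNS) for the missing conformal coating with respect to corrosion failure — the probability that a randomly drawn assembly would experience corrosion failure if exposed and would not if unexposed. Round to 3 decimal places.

p₁ = 0.0609, p₀ = 0.0305.
Under exogeneity and monotonicity, PNS = p₁ − p₀.
PNS = 0.0609 − 0.0305 = 0.0304

PNS ≈ 0.030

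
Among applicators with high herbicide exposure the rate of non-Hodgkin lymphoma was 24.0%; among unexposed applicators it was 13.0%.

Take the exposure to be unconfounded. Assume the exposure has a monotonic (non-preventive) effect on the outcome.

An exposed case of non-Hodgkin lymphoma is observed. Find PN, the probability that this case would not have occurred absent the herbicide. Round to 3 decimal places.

PN ≈ 0.458

p₁ = 0.24, p₀ = 0.13.
Under exogeneity and monotonicity, PN = (p₁ − p₀) / p₁.
PN = (0.24 − 0.13) / 0.24 = 0.11 / 0.24 ≈ 0.4583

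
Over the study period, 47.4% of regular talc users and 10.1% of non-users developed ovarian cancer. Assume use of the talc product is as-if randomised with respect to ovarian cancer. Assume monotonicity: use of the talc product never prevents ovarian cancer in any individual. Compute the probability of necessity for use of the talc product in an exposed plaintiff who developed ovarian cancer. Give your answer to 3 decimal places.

p₁ = 0.474, p₀ = 0.101.
Under exogeneity and monotonicity, PN = (p₁ − p₀) / p₁.
PN = (0.474 − 0.101) / 0.474 = 0.373 / 0.474 ≈ 0.7869

PN ≈ 0.787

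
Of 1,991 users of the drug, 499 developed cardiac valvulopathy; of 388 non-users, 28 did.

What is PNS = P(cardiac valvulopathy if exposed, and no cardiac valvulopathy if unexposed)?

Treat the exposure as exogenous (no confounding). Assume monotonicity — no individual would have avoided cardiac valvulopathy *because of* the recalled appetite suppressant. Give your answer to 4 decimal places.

p₁ = P(outcome | exposed) = 499/1991 = 0.25063
p₀ = P(outcome | unexposed) = 28/388 = 0.072165
Under exogeneity and monotonicity, PNS = p₁ − p₀.
PNS = 0.25063 − 0.072165 = 0.17846

PNS ≈ 0.1785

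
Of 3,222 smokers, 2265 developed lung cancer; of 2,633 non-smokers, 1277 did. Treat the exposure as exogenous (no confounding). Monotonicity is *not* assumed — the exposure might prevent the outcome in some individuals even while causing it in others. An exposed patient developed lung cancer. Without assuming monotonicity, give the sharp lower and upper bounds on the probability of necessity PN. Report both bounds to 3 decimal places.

0.310 ≤ PN ≤ 0.733

p₁ = P(outcome | exposed) = 2265/3222 = 0.70298
p₀ = P(outcome | unexposed) = 1277/2633 = 0.485
Under exogeneity alone the bounds on PN are max{0,(p₁−p₀)/p₁} ≤ PN ≤ min{1,(1−p₀)/p₁}.
  lower = (p₁ − p₀)/p₁ = 0.21798 / 0.70298 ≈ 0.3101
  upper = min{1, (1 − p₀)/p₁} = 0.515 / 0.70298 ≈ 0.7326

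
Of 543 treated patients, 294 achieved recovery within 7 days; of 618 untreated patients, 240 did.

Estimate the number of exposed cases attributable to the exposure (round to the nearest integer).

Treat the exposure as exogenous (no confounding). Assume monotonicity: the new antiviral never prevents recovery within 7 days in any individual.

about 83 cases

p₁ = P(outcome | exposed) = 294/543 = 0.54144
p₀ = P(outcome | unexposed) = 240/618 = 0.38835
PN = (p₁ − p₀)/p₁ = (0.54144 − 0.38835) / 0.54144 ≈ 0.28274.
Attributable cases ≈ PN × (exposed cases) = 0.28274 × 294 ≈ 83.13.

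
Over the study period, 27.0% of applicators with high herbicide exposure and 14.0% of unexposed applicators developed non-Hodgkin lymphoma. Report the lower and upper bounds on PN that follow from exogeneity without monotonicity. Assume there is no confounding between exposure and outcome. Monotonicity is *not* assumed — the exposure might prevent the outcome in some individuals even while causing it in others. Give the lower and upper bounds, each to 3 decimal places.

0.481 ≤ PN ≤ 1.000

p₁ = 0.27, p₀ = 0.14.
Under exogeneity alone the bounds on PN are max{0,(p₁−p₀)/p₁} ≤ PN ≤ min{1,(1−p₀)/p₁}.
  lower = (p₁ − p₀)/p₁ = 0.13 / 0.27 ≈ 0.4815
  upper = min{1, (1 − p₀)/p₁} = 0.86 / 0.27 ≈ 3.1852 → capped at 1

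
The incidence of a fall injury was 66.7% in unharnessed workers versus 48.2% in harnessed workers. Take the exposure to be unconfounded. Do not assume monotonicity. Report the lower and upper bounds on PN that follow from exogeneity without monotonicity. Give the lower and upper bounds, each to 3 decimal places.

0.277 ≤ PN ≤ 0.777

p₁ = 0.667, p₀ = 0.482.
Under exogeneity alone the bounds on PN are max{0,(p₁−p₀)/p₁} ≤ PN ≤ min{1,(1−p₀)/p₁}.
  lower = (p₁ − p₀)/p₁ = 0.185 / 0.667 ≈ 0.2774
  upper = min{1, (1 − p₀)/p₁} = 0.518 / 0.667 ≈ 0.7766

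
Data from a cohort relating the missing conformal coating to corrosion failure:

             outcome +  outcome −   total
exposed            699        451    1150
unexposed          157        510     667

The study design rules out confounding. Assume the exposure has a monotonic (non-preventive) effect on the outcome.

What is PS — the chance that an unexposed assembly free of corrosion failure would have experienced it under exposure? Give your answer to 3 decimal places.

PS ≈ 0.487

p₁ = P(outcome | exposed) = 699/1150 = 0.60783
p₀ = P(outcome | unexposed) = 157/667 = 0.23538
Under exogeneity and monotonicity, PS = (p₁ − p₀)/(1 − p₀).
PS = (0.60783 − 0.23538) / 0.76462 ≈ 0.4871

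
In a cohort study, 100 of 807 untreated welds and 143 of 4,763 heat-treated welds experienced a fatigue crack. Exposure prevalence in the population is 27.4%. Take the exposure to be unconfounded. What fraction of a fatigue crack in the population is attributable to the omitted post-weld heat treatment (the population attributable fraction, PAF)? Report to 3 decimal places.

p₁ = P(outcome | exposed) = 100/807 = 0.12392
p₀ = P(outcome | unexposed) = 143/4763 = 0.030023
Overall risk P(Y=1) = π·p₁ + (1−π)·p₀ = 0.274×0.12392 + 0.726×0.030023 = 0.05575.
Under exogeneity, PAF = [P(Y=1) − p₀] / P(Y=1).
PAF = (0.05575 − 0.030023) / 0.05575 ≈ 0.4615

PAF ≈ 0.461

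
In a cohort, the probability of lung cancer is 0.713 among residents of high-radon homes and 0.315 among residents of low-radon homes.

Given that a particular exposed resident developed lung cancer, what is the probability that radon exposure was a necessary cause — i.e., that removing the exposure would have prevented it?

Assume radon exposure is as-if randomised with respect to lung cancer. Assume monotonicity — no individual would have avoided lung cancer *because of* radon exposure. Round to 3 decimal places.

Let p₁ = 0.713, p₀ = 0.315.
Under exogeneity and monotonicity, PN = (p₁ − p₀) / p₁.
PN = (0.713 − 0.315) / 0.713 = 0.398 / 0.713 ≈ 0.5582

PN ≈ 0.558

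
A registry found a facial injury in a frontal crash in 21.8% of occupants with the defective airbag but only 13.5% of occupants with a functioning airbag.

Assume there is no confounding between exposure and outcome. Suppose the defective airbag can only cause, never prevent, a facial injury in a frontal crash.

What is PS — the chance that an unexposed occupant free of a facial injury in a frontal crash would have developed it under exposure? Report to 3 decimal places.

PS ≈ 0.096

p₁ = 0.218, p₀ = 0.135.
Under exogeneity and monotonicity, PS = (p₁ − p₀) / (1 − p₀).
PS = (0.218 − 0.135) / (1 − 0.135) = 0.083 / 0.865 ≈ 0.0960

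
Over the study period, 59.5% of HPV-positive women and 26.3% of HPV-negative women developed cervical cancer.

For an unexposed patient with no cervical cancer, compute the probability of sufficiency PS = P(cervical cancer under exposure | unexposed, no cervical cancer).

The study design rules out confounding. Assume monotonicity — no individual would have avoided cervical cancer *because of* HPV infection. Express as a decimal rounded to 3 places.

p₁ = 0.595, p₀ = 0.263.
Under exogeneity and monotonicity, PS = (p₁ − p₀) / (1 − p₀).
PS = (0.595 − 0.263) / (1 − 0.263) = 0.332 / 0.737 ≈ 0.4505

PS ≈ 0.450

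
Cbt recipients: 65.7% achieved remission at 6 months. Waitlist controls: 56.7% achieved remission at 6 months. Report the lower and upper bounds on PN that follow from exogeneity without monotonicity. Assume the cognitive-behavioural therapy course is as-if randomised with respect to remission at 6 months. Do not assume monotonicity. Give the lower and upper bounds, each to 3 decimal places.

p₁ = 0.657, p₀ = 0.567.
Under exogeneity alone the bounds on PN are max{0,(p₁−p₀)/p₁} ≤ PN ≤ min{1,(1−p₀)/p₁}.
  lower = (p₁ − p₀)/p₁ = 0.09 / 0.657 ≈ 0.1370
  upper = min{1, (1 − p₀)/p₁} = 0.433 / 0.657 ≈ 0.6591

0.137 ≤ PN ≤ 0.659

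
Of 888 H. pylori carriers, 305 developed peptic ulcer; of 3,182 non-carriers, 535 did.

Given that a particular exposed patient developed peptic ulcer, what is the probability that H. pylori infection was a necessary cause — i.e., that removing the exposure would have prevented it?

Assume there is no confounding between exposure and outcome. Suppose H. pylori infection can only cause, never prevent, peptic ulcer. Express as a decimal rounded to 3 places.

p₁ = P(outcome | exposed) = 305/888 = 0.34347
p₀ = P(outcome | unexposed) = 535/3182 = 0.16813
Under exogeneity and monotonicity, PN = (p₁ − p₀) / p₁.
PN = (0.34347 − 0.16813) / 0.34347 = 0.17534 / 0.34347 ≈ 0.5105

PN ≈ 0.510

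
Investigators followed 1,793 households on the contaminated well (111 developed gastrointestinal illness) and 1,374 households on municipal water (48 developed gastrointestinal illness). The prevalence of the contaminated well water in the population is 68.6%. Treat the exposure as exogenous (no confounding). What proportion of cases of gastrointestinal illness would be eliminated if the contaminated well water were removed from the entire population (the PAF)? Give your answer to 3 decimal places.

PAF ≈ 0.346

p₁ = P(outcome | exposed) = 111/1793 = 0.061907
p₀ = P(outcome | unexposed) = 48/1374 = 0.034934
Overall risk P(Y=1) = π·p₁ + (1−π)·p₀ = 0.686×0.061907 + 0.314×0.034934 = 0.053438.
Under exogeneity, PAF = [P(Y=1) − p₀] / P(Y=1).
PAF = (0.053438 − 0.034934) / 0.053438 ≈ 0.3463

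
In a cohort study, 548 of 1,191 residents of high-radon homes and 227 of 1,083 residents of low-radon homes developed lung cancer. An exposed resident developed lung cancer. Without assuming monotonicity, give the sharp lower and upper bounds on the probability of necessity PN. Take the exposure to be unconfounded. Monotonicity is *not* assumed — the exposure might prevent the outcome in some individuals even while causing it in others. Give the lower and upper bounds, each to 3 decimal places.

p₁ = P(outcome | exposed) = 548/1191 = 0.46012
p₀ = P(outcome | unexposed) = 227/1083 = 0.2096
Under exogeneity alone the bounds on PN are max{0,(p₁−p₀)/p₁} ≤ PN ≤ min{1,(1−p₀)/p₁}.
  lower = (p₁ − p₀)/p₁ = 0.25051 / 0.46012 ≈ 0.5445
  upper = min{1, (1 − p₀)/p₁} = 0.7904 / 0.46012 ≈ 1.7178 → capped at 1

0.544 ≤ PN ≤ 1.000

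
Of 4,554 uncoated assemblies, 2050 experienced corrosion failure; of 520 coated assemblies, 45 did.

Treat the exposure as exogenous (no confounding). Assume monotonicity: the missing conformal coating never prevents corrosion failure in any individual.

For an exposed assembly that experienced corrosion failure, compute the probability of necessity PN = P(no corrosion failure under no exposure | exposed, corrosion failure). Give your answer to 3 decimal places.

PN ≈ 0.808

p₁ = P(outcome | exposed) = 2050/4554 = 0.45015
p₀ = P(outcome | unexposed) = 45/520 = 0.086538
Under exogeneity and monotonicity, PN = (p₁ − p₀) / p₁.
PN = (0.45015 − 0.086538) / 0.45015 = 0.36362 / 0.45015 ≈ 0.8078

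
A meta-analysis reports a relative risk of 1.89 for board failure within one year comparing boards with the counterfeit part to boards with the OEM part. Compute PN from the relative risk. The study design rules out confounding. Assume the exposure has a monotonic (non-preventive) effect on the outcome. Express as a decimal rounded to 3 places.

Under exogeneity and monotonicity, PN = (RR − 1) / RR = 1 − 1/RR.
PN = (1.89 − 1) / 1.89 = 0.89 / 1.89 ≈ 0.4709

PN ≈ 0.471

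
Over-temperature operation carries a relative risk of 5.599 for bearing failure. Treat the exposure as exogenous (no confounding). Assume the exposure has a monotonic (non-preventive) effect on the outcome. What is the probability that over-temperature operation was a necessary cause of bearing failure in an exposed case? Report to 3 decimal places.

PN ≈ 0.821

Under exogeneity and monotonicity, PN = (RR − 1) / RR = 1 − 1/RR.
PN = (5.599 − 1) / 5.599 = 4.599 / 5.599 ≈ 0.8214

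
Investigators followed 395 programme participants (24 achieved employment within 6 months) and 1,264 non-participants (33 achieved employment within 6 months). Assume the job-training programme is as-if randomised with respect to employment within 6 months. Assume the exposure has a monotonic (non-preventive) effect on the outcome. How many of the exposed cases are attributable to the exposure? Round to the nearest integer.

about 14 cases

p₁ = P(outcome | exposed) = 24/395 = 0.060759
p₀ = P(outcome | unexposed) = 33/1264 = 0.026108
PN = (p₁ − p₀)/p₁ = (0.060759 − 0.026108) / 0.060759 ≈ 0.57031.
Attributable cases ≈ PN × (exposed cases) = 0.57031 × 24 ≈ 13.69.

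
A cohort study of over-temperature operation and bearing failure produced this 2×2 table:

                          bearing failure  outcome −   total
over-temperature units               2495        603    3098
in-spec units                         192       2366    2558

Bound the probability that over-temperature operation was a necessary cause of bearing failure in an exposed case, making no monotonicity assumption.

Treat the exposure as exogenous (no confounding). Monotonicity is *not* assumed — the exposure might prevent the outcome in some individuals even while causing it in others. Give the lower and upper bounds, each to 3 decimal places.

0.907 ≤ PN ≤ 1.000

p₁ = P(outcome | exposed) = 2495/3098 = 0.80536
p₀ = P(outcome | unexposed) = 192/2558 = 0.075059
Under exogeneity alone the bounds on PN are max{0,(p₁−p₀)/p₁} ≤ PN ≤ min{1,(1−p₀)/p₁}.
  lower = (p₁ − p₀)/p₁ = 0.7303 / 0.80536 ≈ 0.9068
  upper = min{1, (1 − p₀)/p₁} = 0.92494 / 0.80536 ≈ 1.1485 → capped at 1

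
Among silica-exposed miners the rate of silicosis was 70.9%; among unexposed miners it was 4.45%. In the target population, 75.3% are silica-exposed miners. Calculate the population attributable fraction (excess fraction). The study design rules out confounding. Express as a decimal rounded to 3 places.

p₁ = 0.709, p₀ = 0.0445.
Overall risk P(Y=1) = π·p₁ + (1−π)·p₀ = 0.753×0.709 + 0.247×0.0445 = 0.54487.
Under exogeneity, PAF = [P(Y=1) − p₀] / P(Y=1).
PAF = (0.54487 − 0.0445) / 0.54487 ≈ 0.9183

PAF ≈ 0.918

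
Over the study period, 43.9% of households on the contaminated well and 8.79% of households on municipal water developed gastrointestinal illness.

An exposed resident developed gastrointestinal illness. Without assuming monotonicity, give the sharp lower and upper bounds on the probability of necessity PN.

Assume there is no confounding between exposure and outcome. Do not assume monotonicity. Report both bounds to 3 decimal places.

0.800 ≤ PN ≤ 1.000

p₁ = 0.439, p₀ = 0.0879.
Under exogeneity alone the bounds on PN are max{0,(p₁−p₀)/p₁} ≤ PN ≤ min{1,(1−p₀)/p₁}.
  lower = (p₁ − p₀)/p₁ = 0.3511 / 0.439 ≈ 0.7998
  upper = min{1, (1 − p₀)/p₁} = 0.9121 / 0.439 ≈ 2.0777 → capped at 1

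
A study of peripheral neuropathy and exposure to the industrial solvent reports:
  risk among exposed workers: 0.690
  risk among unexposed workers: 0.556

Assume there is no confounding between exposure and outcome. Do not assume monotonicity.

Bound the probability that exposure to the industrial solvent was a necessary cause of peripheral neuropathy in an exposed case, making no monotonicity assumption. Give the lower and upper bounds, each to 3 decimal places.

0.194 ≤ PN ≤ 0.643

Let p₁ = 0.69, p₀ = 0.556.
Under exogeneity alone the bounds on PN are max{0,(p₁−p₀)/p₁} ≤ PN ≤ min{1,(1−p₀)/p₁}.
  lower = (p₁ − p₀)/p₁ = 0.134 / 0.69 ≈ 0.1942
  upper = min{1, (1 − p₀)/p₁} = 0.444 / 0.69 ≈ 0.6435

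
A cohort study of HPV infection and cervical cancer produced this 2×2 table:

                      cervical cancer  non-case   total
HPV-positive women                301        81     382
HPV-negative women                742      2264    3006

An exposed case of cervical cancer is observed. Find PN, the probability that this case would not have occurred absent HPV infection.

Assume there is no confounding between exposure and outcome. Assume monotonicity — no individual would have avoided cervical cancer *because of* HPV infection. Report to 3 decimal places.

p₁ = P(outcome | exposed) = 301/382 = 0.78796
p₀ = P(outcome | unexposed) = 742/3006 = 0.24684
Under exogeneity and monotonicity, PN = (p₁ − p₀) / p₁.
PN = (0.78796 − 0.24684) / 0.78796 = 0.54112 / 0.78796 ≈ 0.6867

PN ≈ 0.687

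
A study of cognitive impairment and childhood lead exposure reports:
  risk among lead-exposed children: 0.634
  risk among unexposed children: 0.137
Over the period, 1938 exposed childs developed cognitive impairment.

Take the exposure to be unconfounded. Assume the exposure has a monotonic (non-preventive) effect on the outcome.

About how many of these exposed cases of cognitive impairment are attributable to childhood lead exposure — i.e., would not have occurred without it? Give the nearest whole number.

Let p₁ = 0.634, p₀ = 0.137.
PN = (p₁ − p₀)/p₁ = (0.634 − 0.137) / 0.634 ≈ 0.78391.
Attributable cases ≈ PN × (exposed cases) = 0.78391 × 1938 ≈ 1519.22.

about 1519 cases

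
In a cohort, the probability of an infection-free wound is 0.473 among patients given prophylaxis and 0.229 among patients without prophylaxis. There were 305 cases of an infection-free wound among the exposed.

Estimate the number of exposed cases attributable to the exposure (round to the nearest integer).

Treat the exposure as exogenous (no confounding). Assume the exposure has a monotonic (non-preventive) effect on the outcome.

Let p₁ = 0.473, p₀ = 0.229.
PN = (p₁ − p₀)/p₁ = (0.473 − 0.229) / 0.473 ≈ 0.51586.
Attributable cases ≈ PN × (exposed cases) = 0.51586 × 305 ≈ 157.34.

about 157 cases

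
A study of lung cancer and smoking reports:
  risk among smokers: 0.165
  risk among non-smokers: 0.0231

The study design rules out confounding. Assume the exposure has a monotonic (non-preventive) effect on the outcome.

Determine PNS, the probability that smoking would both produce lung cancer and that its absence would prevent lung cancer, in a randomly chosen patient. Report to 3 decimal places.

Let p₁ = 0.165, p₀ = 0.0231.
Under exogeneity and monotonicity, PNS = p₁ − p₀.
PNS = 0.165 − 0.0231 = 0.1419

PNS ≈ 0.142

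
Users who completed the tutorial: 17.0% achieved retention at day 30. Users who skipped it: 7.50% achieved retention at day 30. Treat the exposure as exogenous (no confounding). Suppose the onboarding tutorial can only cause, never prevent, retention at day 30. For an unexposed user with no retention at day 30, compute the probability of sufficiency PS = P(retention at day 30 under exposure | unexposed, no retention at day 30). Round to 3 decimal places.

p₁ = 0.17, p₀ = 0.075.
Under exogeneity and monotonicity, PS = (p₁ − p₀) / (1 − p₀).
PS = (0.17 − 0.075) / (1 − 0.075) = 0.095 / 0.925 ≈ 0.1027

PS ≈ 0.103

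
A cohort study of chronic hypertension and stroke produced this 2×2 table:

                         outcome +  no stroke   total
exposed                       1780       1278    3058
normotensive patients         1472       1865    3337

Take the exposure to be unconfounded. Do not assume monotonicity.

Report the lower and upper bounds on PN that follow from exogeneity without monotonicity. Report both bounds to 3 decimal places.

p₁ = P(outcome | exposed) = 1780/3058 = 0.58208
p₀ = P(outcome | unexposed) = 1472/3337 = 0.44111
Under exogeneity alone the bounds on PN are max{0,(p₁−p₀)/p₁} ≤ PN ≤ min{1,(1−p₀)/p₁}.
  lower = (p₁ − p₀)/p₁ = 0.14097 / 0.58208 ≈ 0.2422
  upper = min{1, (1 − p₀)/p₁} = 0.55889 / 0.58208 ≈ 0.9602

0.242 ≤ PN ≤ 0.960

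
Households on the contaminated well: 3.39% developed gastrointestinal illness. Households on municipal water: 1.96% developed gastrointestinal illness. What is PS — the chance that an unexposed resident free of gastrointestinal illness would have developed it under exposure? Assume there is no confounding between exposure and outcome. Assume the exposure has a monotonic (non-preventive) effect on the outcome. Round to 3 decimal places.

p₁ = 0.0339, p₀ = 0.0196.
Under exogeneity and monotonicity, PS = (p₁ − p₀) / (1 − p₀).
PS = (0.0339 − 0.0196) / (1 − 0.0196) = 0.0143 / 0.9804 ≈ 0.0146

PS ≈ 0.015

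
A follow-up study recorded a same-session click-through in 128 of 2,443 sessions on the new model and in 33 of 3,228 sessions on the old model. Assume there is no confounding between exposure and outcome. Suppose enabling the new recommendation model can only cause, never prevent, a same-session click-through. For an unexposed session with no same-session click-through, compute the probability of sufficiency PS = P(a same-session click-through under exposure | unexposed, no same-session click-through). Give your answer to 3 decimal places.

PS ≈ 0.043

p₁ = P(outcome | exposed) = 128/2443 = 0.052395
p₀ = P(outcome | unexposed) = 33/3228 = 0.010223
Under exogeneity and monotonicity, PS = (p₁ − p₀) / (1 − p₀).
PS = (0.052395 − 0.010223) / (1 − 0.010223) = 0.042172 / 0.98978 ≈ 0.0426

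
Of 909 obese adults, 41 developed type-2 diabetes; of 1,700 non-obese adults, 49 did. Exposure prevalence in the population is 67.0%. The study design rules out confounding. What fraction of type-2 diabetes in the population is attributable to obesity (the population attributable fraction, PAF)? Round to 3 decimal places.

PAF ≈ 0.275

p₁ = P(outcome | exposed) = 41/909 = 0.045105
p₀ = P(outcome | unexposed) = 49/1700 = 0.028824
Overall risk P(Y=1) = π·p₁ + (1−π)·p₀ = 0.67×0.045105 + 0.33×0.028824 = 0.039732.
Under exogeneity, PAF = [P(Y=1) − p₀] / P(Y=1).
PAF = (0.039732 − 0.028824) / 0.039732 ≈ 0.2745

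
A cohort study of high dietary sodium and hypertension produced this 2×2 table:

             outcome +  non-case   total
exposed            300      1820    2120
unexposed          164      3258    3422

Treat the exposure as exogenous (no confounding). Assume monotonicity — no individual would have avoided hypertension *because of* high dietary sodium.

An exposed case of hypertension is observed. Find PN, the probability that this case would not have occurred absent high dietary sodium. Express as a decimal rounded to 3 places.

PN ≈ 0.661

p₁ = P(outcome | exposed) = 300/2120 = 0.14151
p₀ = P(outcome | unexposed) = 164/3422 = 0.047925
Under exogeneity and monotonicity, PN = (p₁ − p₀)/p₁.
PN = (0.14151 − 0.047925) / 0.14151 ≈ 0.6613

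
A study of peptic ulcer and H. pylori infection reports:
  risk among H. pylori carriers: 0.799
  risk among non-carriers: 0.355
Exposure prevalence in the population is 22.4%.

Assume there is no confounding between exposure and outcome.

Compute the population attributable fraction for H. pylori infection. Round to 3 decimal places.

Let p₁ = 0.799, p₀ = 0.355.
Overall risk P(Y=1) = π·p₁ + (1−π)·p₀ = 0.224×0.799 + 0.776×0.355 = 0.45446.
Under exogeneity, PAF = [P(Y=1) − p₀] / P(Y=1).
PAF = (0.45446 − 0.355) / 0.45446 ≈ 0.2188

PAF ≈ 0.219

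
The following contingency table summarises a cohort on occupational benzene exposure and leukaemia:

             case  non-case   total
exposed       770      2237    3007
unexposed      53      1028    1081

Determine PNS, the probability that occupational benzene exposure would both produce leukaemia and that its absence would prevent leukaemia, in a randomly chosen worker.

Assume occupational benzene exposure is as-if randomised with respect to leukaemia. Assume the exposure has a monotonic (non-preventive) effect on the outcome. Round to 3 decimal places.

PNS ≈ 0.207

p₁ = P(outcome | exposed) = 770/3007 = 0.25607
p₀ = P(outcome | unexposed) = 53/1081 = 0.049029
Under exogeneity and monotonicity, PNS = p₁ − p₀.
PNS = 0.25607 − 0.049029 = 0.20704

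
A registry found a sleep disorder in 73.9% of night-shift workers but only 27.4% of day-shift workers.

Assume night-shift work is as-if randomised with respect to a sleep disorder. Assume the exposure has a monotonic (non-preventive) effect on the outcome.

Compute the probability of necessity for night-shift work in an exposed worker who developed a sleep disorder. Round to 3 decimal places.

PN ≈ 0.629

p₁ = 0.739, p₀ = 0.274.
Under exogeneity and monotonicity, PN = (p₁ − p₀) / p₁.
PN = (0.739 − 0.274) / 0.739 = 0.465 / 0.739 ≈ 0.6292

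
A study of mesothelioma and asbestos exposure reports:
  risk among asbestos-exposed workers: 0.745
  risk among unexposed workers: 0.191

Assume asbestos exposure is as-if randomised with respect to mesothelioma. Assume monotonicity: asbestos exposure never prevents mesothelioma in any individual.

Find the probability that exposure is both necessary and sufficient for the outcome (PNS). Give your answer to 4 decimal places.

PNS ≈ 0.5540

Let p₁ = 0.745, p₀ = 0.191.
Under exogeneity and monotonicity, PNS = p₁ − p₀.
PNS = 0.745 − 0.191 = 0.554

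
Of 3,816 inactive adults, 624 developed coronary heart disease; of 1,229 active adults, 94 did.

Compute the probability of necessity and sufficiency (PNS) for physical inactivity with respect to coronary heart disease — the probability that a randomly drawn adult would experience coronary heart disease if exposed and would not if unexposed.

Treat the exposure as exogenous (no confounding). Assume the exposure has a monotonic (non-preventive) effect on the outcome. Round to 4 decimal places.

PNS ≈ 0.0870

p₁ = P(outcome | exposed) = 624/3816 = 0.16352
p₀ = P(outcome | unexposed) = 94/1229 = 0.076485
Under exogeneity and monotonicity, PNS = p₁ − p₀.
PNS = 0.16352 − 0.076485 = 0.087037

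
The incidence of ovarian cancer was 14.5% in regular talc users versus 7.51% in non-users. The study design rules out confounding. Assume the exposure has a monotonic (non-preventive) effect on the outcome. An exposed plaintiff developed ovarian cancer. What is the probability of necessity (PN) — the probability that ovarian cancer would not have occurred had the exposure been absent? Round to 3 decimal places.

PN ≈ 0.482

p₁ = 0.145, p₀ = 0.0751.
Under exogeneity and monotonicity, PN = (p₁ − p₀) / p₁.
PN = (0.145 − 0.0751) / 0.145 = 0.0699 / 0.145 ≈ 0.4821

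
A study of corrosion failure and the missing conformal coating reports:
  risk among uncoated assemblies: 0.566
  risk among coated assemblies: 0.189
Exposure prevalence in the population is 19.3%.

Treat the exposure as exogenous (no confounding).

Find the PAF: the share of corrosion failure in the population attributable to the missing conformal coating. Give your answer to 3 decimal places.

Let p₁ = 0.566, p₀ = 0.189.
Overall risk P(Y=1) = π·p₁ + (1−π)·p₀ = 0.193×0.566 + 0.807×0.189 = 0.26176.
Under exogeneity, PAF = [P(Y=1) − p₀] / P(Y=1).
PAF = (0.26176 − 0.189) / 0.26176 ≈ 0.2780

PAF ≈ 0.278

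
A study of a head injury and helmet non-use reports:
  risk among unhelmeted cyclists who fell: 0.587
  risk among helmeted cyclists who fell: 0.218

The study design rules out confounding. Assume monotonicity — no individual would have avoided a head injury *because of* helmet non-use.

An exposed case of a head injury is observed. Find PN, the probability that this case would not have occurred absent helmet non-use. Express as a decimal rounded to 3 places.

Let p₁ = 0.587, p₀ = 0.218.
Under exogeneity and monotonicity, PN = (p₁ − p₀) / p₁.
PN = (0.587 − 0.218) / 0.587 = 0.369 / 0.587 ≈ 0.6286

PN ≈ 0.629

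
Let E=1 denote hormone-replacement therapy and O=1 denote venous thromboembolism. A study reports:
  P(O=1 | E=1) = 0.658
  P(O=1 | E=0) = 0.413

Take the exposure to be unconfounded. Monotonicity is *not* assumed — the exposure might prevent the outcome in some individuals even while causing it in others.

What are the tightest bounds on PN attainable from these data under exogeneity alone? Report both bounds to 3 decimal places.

Let p₁ = 0.658, p₀ = 0.413.
Under exogeneity alone the bounds on PN are max{0,(p₁−p₀)/p₁} ≤ PN ≤ min{1,(1−p₀)/p₁}.
  lower = (p₁ − p₀)/p₁ = 0.245 / 0.658 ≈ 0.3723
  upper = min{1, (1 − p₀)/p₁} = 0.587 / 0.658 ≈ 0.8921

0.372 ≤ PN ≤ 0.892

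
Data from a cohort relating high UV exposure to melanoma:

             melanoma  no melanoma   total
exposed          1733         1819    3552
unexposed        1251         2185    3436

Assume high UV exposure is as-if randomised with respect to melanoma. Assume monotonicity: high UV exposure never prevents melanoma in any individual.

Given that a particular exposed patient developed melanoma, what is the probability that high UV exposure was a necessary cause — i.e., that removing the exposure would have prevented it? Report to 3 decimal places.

p₁ = P(outcome | exposed) = 1733/3552 = 0.48789
p₀ = P(outcome | unexposed) = 1251/3436 = 0.36409
Under exogeneity and monotonicity, PN = (p₁ − p₀)/p₁.
PN = (0.48789 − 0.36409) / 0.48789 ≈ 0.2538

PN ≈ 0.254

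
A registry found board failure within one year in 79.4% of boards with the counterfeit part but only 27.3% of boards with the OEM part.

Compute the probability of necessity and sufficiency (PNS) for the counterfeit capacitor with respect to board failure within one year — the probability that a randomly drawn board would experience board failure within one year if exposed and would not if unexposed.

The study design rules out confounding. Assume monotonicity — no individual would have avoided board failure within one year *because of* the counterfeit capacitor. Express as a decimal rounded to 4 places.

p₁ = 0.794, p₀ = 0.273.
Under exogeneity and monotonicity, PNS = p₁ − p₀.
PNS = 0.794 − 0.273 = 0.521

PNS ≈ 0.5210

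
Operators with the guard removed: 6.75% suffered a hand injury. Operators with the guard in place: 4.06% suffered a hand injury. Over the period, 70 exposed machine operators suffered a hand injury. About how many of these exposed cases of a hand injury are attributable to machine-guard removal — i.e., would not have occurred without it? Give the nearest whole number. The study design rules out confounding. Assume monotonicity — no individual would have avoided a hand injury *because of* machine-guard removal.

p₁ = 0.0675, p₀ = 0.0406.
PN = (p₁ − p₀)/p₁ = (0.0675 − 0.0406) / 0.0675 ≈ 0.39852.
Attributable cases ≈ PN × (exposed cases) = 0.39852 × 70 ≈ 27.90.

about 28 cases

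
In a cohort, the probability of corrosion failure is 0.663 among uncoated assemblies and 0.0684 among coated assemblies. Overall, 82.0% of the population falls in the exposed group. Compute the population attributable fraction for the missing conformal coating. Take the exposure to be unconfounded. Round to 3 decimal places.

PAF ≈ 0.877

Let p₁ = 0.663, p₀ = 0.0684.
Overall risk P(Y=1) = π·p₁ + (1−π)·p₀ = 0.82×0.663 + 0.18×0.0684 = 0.55597.
Under exogeneity, PAF = [P(Y=1) − p₀] / P(Y=1).
PAF = (0.55597 − 0.0684) / 0.55597 ≈ 0.8770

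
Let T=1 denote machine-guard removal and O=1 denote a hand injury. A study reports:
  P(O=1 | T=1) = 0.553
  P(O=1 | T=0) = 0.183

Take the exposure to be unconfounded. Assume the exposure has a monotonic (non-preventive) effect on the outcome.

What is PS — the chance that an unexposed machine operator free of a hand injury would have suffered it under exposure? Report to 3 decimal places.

Let p₁ = 0.553, p₀ = 0.183.
Under exogeneity and monotonicity, PS = (p₁ − p₀) / (1 − p₀).
PS = (0.553 − 0.183) / (1 − 0.183) = 0.37 / 0.817 ≈ 0.4529

PS ≈ 0.453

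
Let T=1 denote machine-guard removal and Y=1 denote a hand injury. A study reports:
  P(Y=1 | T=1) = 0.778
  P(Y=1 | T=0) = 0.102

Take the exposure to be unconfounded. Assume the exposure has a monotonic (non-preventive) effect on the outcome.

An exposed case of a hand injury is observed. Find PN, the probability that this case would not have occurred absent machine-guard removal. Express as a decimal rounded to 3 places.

PN ≈ 0.869

Let p₁ = 0.778, p₀ = 0.102.
Under exogeneity and monotonicity, PN = (p₁ − p₀) / p₁.
PN = (0.778 − 0.102) / 0.778 = 0.676 / 0.778 ≈ 0.8689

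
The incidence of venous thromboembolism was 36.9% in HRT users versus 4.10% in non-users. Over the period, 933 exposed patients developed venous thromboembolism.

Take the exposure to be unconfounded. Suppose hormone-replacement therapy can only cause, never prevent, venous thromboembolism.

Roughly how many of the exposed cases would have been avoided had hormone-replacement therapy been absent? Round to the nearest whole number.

p₁ = 0.369, p₀ = 0.041.
PN = (p₁ − p₀)/p₁ = (0.369 − 0.041) / 0.369 ≈ 0.88889.
Attributable cases ≈ PN × (exposed cases) = 0.88889 × 933 ≈ 829.33.

about 829 cases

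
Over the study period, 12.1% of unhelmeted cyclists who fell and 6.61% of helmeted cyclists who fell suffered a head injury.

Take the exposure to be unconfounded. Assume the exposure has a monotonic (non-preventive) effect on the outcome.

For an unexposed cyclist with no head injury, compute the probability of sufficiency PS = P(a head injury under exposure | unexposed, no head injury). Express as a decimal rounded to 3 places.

p₁ = 0.121, p₀ = 0.0661.
Under exogeneity and monotonicity, PS = (p₁ − p₀) / (1 − p₀).
PS = (0.121 − 0.0661) / (1 − 0.0661) = 0.0549 / 0.9339 ≈ 0.0588

PS ≈ 0.059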